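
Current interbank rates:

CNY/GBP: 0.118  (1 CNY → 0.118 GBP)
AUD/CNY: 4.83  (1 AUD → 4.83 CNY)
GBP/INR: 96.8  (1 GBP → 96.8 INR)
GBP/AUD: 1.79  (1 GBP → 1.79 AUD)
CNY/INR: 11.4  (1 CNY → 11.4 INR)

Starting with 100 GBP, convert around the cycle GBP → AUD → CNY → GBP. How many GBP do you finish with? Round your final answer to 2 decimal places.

100 GBP × 1.79 = 179 AUD
179 AUD × 4.83 = 864.57 CNY
864.57 CNY × 0.118 = 102.01926 GBP

102.02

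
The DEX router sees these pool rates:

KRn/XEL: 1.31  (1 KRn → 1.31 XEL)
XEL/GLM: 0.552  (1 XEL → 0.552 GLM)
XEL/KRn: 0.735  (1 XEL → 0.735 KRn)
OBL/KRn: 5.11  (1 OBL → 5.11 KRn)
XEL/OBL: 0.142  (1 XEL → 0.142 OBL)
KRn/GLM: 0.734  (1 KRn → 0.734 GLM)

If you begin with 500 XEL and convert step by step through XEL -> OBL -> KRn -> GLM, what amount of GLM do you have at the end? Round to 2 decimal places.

266.30

500 XEL × 0.142 = 71 OBL
71 OBL × 5.11 = 362.81 KRn
362.81 KRn × 0.734 = 266.30254 GLM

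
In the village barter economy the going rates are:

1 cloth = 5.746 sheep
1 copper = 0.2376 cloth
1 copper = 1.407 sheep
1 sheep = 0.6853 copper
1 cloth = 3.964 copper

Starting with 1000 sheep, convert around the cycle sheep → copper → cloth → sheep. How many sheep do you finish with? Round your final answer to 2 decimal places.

935.61

1000 sheep × 0.6853 = 685.3 copper
685.3 copper × 0.2376 = 162.82728 cloth
162.82728 cloth × 5.746 = 935.60555088 sheep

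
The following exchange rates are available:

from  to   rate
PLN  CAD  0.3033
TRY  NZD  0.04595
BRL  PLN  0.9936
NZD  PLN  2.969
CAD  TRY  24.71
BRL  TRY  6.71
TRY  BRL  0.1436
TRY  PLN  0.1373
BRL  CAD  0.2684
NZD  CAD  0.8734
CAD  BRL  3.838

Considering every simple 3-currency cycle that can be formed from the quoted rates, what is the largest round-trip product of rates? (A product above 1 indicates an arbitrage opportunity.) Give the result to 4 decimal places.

PLN→CAD→BRL→PLN: 0.3033 × 3.838 × 0.9936 = 1.15662
PLN→CAD→TRY→PLN: 0.3033 × 24.71 × 0.1373 = 1.02900
CAD→TRY→NZD→CAD: 24.71 × 0.04595 × 0.8734 = 0.99168
CAD→TRY→BRL→CAD: 24.71 × 0.1436 × 0.2684 = 0.95238
Maximum is PLN→CAD→BRL→PLN at 1.1566; arbitrage exists.

1.1566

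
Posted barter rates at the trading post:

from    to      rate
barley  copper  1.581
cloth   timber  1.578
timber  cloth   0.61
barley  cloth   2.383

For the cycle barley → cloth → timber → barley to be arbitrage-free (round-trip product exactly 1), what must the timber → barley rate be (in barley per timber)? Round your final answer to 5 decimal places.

Known legs of the cycle: 2.383 × 1.578 = 3.760374
For no arbitrage the full-cycle product must be 1, so the missing rate is 1 / 3.760374 ≈ 0.2659310.

0.26593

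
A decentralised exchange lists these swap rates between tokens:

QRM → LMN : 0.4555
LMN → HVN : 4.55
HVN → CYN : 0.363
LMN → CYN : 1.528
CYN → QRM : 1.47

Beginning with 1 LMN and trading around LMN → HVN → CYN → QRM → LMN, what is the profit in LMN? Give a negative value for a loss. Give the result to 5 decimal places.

0.10592

1 LMN × 4.55 = 4.55 HVN
4.55 HVN × 0.363 = 1.65165 CYN
1.65165 CYN × 1.47 = 2.4279255 QRM
2.4279255 QRM × 0.4555 = 1.10592006525 LMN
Net change: 1.10592006525 − 1 = 0.10592006525 LMN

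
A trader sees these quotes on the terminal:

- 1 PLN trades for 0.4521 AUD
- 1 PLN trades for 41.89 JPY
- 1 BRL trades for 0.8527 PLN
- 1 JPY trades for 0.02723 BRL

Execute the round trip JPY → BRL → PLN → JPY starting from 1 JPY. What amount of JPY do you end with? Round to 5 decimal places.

0.97264

1 JPY × 0.02723 = 0.02723 BRL
0.02723 BRL × 0.8527 = 0.023219021 PLN
0.023219021 PLN × 41.89 = 0.97264478969 JPY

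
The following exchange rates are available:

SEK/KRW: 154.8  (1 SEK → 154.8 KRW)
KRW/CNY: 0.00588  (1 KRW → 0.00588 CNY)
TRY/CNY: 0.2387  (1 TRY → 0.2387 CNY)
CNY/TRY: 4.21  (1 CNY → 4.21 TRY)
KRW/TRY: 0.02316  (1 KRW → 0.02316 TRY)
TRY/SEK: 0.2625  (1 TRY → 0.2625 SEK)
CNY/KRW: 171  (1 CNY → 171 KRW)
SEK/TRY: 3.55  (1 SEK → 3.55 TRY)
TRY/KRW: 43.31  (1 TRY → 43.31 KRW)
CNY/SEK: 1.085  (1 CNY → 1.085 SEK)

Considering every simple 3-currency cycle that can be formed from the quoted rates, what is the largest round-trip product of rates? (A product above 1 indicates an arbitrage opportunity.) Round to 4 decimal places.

KRW→CNY→TRY→KRW: 0.00588 × 4.21 × 43.31 = 1.07213
KRW→CNY→SEK→KRW: 0.00588 × 1.085 × 154.8 = 0.98759
KRW→TRY→CNY→KRW: 0.02316 × 0.2387 × 171 = 0.94534
KRW→TRY→SEK→KRW: 0.02316 × 0.2625 × 154.8 = 0.94111
TRY→CNY→SEK→TRY: 0.2387 × 1.085 × 3.55 = 0.91941
Maximum is KRW→CNY→TRY→KRW at 1.0721; arbitrage exists.

1.0721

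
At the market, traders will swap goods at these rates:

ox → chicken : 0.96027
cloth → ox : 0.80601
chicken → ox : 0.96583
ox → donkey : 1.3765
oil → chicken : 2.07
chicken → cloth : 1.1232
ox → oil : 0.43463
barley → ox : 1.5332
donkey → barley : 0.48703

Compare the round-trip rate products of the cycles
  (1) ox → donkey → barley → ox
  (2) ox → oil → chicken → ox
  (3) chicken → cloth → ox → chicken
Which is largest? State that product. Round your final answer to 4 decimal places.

1.0279

(1) 1.3765 × 0.48703 × 1.5332 = 1.02785
(2) 0.43463 × 2.07 × 0.96583 = 0.86894
(3) 1.1232 × 0.80601 × 0.96027 = 0.86934
Highest is cycle (1) at 1.0279 (>1, arbitrage).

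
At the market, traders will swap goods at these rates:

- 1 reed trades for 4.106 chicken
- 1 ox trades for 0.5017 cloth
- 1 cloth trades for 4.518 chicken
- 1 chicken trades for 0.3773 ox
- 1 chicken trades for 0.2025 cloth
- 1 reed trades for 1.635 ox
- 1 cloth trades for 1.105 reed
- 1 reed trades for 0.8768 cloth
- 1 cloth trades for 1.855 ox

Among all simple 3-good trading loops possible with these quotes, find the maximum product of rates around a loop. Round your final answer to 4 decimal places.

reed→chicken→cloth→reed: 4.106 × 0.2025 × 1.105 = 0.91877
reed→ox→cloth→reed: 1.635 × 0.5017 × 1.105 = 0.90641
cloth→chicken→ox→cloth: 4.518 × 0.3773 × 0.5017 = 0.85522
Maximum is reed→chicken→cloth→reed at 0.9188; no arbitrage — every cycle loses value.

0.9188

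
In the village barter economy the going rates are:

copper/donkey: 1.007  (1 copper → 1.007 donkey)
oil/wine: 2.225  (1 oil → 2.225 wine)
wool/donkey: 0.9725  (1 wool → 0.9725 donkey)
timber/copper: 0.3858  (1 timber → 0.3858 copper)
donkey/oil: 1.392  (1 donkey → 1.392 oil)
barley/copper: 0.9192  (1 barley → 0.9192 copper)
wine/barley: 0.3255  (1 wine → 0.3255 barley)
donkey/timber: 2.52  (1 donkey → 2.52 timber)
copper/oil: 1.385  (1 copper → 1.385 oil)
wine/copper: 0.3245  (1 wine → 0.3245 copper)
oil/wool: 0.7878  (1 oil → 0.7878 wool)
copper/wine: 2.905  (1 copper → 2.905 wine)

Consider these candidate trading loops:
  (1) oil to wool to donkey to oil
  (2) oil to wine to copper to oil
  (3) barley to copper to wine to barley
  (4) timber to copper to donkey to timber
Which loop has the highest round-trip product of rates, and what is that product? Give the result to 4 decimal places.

1.0665

(1) 0.7878 × 0.9725 × 1.392 = 1.06646
(2) 2.225 × 0.3245 × 1.385 = 0.99999
(3) 0.9192 × 2.905 × 0.3255 = 0.86917
(4) 0.3858 × 1.007 × 2.52 = 0.97902
Highest is cycle (1) at 1.0665 (>1, arbitrage).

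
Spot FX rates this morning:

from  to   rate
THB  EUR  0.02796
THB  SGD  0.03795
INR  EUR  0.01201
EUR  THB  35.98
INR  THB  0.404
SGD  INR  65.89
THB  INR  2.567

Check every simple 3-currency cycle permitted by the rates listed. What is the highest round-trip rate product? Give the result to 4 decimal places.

INR→EUR→THB→INR: 0.01201 × 35.98 × 2.567 = 1.10925
SGD→INR→THB→SGD: 65.89 × 0.404 × 0.03795 = 1.01021
Maximum is INR→EUR→THB→INR at 1.1093; arbitrage exists.

1.1093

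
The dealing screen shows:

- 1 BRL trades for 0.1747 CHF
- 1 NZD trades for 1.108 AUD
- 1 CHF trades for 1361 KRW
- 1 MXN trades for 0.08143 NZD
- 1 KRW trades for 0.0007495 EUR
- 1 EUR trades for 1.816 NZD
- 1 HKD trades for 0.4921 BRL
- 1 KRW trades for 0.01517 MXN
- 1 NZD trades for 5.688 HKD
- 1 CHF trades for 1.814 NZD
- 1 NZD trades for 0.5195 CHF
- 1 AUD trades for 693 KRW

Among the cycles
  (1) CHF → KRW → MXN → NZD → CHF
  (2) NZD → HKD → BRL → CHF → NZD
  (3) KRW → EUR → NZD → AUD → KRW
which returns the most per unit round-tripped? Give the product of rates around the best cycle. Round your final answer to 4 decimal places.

1.0451

(1) 1361 × 0.01517 × 0.08143 × 0.5195 = 0.87340
(2) 5.688 × 0.4921 × 0.1747 × 1.814 = 0.88704
(3) 0.0007495 × 1.816 × 1.108 × 693 = 1.04511
Highest is cycle (3) at 1.0451 (>1, arbitrage).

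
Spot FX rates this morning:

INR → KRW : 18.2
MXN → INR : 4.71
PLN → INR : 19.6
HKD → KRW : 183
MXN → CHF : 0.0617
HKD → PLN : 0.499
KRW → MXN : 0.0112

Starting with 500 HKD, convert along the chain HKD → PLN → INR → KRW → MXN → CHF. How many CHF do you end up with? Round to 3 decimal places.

61.504

500 HKD × 0.499 = 249.5 PLN
249.5 PLN × 19.6 = 4890.2 INR
4890.2 INR × 18.2 = 89001.64 KRW
89001.64 KRW × 0.0112 = 996.818368 MXN
996.818368 MXN × 0.0617 = 61.5036933056 CHF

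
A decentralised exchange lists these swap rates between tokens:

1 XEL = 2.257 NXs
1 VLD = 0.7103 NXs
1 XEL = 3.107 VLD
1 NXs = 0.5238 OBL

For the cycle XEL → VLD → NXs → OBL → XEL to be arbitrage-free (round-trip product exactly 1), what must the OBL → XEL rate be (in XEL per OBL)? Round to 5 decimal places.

Known legs of the cycle: 3.107 × 0.7103 × 0.5238 = 1.15597531998
For no arbitrage the full-cycle product must be 1, so the missing rate is 1 / 1.15597531998 ≈ 0.8650704.

0.86507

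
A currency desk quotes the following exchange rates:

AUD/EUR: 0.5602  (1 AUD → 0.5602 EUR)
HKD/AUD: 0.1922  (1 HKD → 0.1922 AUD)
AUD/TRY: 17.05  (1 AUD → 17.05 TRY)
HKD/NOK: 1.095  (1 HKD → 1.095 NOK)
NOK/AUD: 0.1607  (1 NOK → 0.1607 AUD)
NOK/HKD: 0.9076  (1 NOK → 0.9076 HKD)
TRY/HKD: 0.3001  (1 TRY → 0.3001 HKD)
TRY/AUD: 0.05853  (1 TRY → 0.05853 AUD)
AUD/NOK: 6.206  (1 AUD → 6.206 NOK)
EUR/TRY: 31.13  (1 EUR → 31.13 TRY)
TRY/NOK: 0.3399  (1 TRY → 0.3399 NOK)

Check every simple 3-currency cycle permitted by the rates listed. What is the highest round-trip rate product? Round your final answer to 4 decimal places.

1.0826

NOK→HKD→AUD→NOK: 0.9076 × 0.1922 × 6.206 = 1.08258
EUR→TRY→AUD→EUR: 31.13 × 0.05853 × 0.5602 = 1.02071
HKD→AUD→TRY→HKD: 0.1922 × 17.05 × 0.3001 = 0.98343
NOK→AUD→TRY→NOK: 0.1607 × 17.05 × 0.3399 = 0.93130
Maximum is NOK→HKD→AUD→NOK at 1.0826; arbitrage exists.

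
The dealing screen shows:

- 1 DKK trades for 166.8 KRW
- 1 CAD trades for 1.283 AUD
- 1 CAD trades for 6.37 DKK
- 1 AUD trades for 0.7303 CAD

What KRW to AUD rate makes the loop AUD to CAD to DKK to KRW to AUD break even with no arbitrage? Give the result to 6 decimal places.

Known legs of the cycle: 0.7303 × 6.37 × 166.8 = 775.9554348
For no arbitrage the full-cycle product must be 1, so the missing rate is 1 / 775.9554348 ≈ 0.00128873.

0.001289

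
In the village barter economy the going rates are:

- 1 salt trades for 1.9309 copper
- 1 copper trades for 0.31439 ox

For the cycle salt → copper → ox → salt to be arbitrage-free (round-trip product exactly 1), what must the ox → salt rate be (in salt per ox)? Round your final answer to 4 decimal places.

1.6473

Known legs of the cycle: 1.9309 × 0.31439 = 0.607055651
For no arbitrage the full-cycle product must be 1, so the missing rate is 1 / 0.607055651 ≈ 1.647295.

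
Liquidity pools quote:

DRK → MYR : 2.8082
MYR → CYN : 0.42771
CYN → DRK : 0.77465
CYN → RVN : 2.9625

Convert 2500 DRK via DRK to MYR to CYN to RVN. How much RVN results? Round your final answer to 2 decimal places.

8895.61

2500 DRK × 2.8082 = 7020.5 MYR
7020.5 MYR × 0.42771 = 3002.738055 CYN
3002.738055 CYN × 2.9625 = 8895.6114879375 RVN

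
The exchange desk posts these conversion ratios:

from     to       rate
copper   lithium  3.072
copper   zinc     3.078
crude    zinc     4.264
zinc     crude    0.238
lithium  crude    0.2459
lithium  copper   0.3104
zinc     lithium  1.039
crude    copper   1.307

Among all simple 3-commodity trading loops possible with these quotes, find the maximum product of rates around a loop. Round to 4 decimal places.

crude→zinc→lithium→crude: 4.264 × 1.039 × 0.2459 = 1.08941
zinc→lithium→copper→zinc: 1.039 × 0.3104 × 3.078 = 0.99267
crude→copper→lithium→crude: 1.307 × 3.072 × 0.2459 = 0.98731
crude→copper→zinc→crude: 1.307 × 3.078 × 0.238 = 0.95746
Maximum is crude→zinc→lithium→crude at 1.0894; arbitrage exists.

1.0894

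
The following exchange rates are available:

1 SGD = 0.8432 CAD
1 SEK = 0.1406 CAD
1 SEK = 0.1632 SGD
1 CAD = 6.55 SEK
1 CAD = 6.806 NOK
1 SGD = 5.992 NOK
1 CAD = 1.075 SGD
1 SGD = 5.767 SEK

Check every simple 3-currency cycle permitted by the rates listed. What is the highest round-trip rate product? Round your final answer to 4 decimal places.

0.9013

CAD→SEK→SGD→CAD: 6.55 × 0.1632 × 0.8432 = 0.90135
CAD→SGD→SEK→CAD: 1.075 × 5.767 × 0.1406 = 0.87165
Maximum is CAD→SEK→SGD→CAD at 0.9013; no arbitrage — every cycle loses value.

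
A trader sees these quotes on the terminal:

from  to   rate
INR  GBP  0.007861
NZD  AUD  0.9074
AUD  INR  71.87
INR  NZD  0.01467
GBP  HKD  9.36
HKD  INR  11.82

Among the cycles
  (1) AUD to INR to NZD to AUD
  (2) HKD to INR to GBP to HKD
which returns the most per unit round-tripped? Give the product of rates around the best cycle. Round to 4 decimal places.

0.9567

(1) 71.87 × 0.01467 × 0.9074 = 0.95670
(2) 11.82 × 0.007861 × 9.36 = 0.86970
Highest is cycle (1) at 0.9567 (≤1, no arbitrage).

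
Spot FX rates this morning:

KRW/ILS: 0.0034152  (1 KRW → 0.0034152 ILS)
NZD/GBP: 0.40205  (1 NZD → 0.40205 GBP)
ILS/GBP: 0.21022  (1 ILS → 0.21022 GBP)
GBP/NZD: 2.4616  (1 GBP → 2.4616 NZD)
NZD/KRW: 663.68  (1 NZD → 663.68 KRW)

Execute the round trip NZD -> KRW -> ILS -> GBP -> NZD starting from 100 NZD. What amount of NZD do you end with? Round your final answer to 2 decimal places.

117.29

100 NZD × 663.68 = 66368 KRW
66368 KRW × 0.0034152 = 226.6599936 ILS
226.6599936 ILS × 0.21022 = 47.648463854592 GBP
47.648463854592 GBP × 2.4616 = 117.2914586244636672 NZD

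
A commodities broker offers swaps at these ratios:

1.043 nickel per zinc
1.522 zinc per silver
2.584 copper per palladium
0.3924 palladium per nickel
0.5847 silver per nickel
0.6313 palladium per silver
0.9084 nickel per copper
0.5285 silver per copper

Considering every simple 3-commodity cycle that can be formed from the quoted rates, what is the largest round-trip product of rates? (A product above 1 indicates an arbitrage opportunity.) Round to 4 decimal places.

0.9282

silver→zinc→nickel→silver: 1.522 × 1.043 × 0.5847 = 0.92818
palladium→copper→nickel→palladium: 2.584 × 0.9084 × 0.3924 = 0.92108
palladium→copper→silver→palladium: 2.584 × 0.5285 × 0.6313 = 0.86213
Maximum is silver→zinc→nickel→silver at 0.9282; no arbitrage — every cycle loses value.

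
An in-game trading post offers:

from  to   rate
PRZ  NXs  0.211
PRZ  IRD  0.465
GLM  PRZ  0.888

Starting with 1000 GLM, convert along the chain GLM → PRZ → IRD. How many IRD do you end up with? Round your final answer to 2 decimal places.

1000 GLM × 0.888 = 888 PRZ
888 PRZ × 0.465 = 412.92 IRD

412.92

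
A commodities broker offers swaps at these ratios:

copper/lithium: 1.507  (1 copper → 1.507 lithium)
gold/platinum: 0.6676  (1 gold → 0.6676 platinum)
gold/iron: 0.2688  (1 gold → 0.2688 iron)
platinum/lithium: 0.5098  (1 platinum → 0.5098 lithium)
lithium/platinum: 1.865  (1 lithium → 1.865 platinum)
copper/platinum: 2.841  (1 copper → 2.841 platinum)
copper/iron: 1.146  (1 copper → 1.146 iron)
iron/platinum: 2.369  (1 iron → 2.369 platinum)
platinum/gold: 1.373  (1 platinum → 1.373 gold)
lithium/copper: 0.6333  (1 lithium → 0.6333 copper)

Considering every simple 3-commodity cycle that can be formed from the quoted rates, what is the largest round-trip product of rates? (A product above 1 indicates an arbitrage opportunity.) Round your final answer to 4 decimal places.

0.9172

lithium→copper→platinum→lithium: 0.6333 × 2.841 × 0.5098 = 0.91723
gold→iron→platinum→gold: 0.2688 × 2.369 × 1.373 = 0.87431
Maximum is lithium→copper→platinum→lithium at 0.9172; no arbitrage — every cycle loses value.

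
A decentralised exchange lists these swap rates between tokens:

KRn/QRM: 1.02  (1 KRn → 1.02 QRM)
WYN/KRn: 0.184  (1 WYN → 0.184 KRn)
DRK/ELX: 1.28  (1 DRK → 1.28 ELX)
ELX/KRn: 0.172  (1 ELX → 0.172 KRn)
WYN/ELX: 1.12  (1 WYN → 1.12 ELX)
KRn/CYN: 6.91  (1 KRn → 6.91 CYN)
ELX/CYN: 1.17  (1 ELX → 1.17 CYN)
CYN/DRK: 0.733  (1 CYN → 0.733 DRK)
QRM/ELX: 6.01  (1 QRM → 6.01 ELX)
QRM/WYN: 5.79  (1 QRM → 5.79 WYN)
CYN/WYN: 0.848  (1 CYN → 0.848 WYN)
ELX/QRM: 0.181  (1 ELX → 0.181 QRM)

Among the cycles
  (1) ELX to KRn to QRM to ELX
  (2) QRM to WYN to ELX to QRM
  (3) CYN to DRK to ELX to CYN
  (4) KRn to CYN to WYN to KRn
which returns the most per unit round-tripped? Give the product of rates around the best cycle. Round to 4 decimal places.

(1) 0.172 × 1.02 × 6.01 = 1.05439
(2) 5.79 × 1.12 × 0.181 = 1.17375
(3) 0.733 × 1.28 × 1.17 = 1.09774
(4) 6.91 × 0.848 × 0.184 = 1.07818
Highest is cycle (2) at 1.1737 (>1, arbitrage).

1.1737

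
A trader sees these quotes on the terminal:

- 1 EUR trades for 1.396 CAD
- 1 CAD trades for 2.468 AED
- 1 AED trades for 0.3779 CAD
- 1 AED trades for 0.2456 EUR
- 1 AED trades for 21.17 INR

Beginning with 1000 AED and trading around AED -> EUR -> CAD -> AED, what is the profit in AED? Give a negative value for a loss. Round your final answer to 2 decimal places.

-153.83

1000 AED × 0.2456 = 245.6 EUR
245.6 EUR × 1.396 = 342.8576 CAD
342.8576 CAD × 2.468 = 846.1725568 AED
Net change: 846.1725568 − 1000 = -153.8274432 AED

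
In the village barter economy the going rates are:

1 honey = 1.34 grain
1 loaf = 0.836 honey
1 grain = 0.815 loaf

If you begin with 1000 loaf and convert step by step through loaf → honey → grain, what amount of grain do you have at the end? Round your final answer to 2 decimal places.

1000 loaf × 0.836 = 836 honey
836 honey × 1.34 = 1120.24 grain

1120.24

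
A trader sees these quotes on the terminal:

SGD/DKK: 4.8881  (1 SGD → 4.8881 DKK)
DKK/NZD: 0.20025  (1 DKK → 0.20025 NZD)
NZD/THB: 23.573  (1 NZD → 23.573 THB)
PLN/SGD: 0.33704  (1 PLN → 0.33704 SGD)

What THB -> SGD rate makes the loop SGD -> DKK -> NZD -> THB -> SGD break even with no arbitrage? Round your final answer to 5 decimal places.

0.04334

Known legs of the cycle: 4.8881 × 0.20025 × 23.573 = 23.074243055325
For no arbitrage the full-cycle product must be 1, so the missing rate is 1 / 23.074243055325 ≈ 0.0433384.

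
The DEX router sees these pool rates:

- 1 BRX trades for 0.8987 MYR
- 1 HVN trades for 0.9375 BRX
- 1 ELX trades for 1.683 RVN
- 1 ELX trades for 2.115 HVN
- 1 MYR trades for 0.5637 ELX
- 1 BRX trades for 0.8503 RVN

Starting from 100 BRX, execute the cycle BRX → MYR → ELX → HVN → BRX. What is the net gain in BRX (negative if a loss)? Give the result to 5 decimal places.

100 BRX × 0.8987 = 89.87 MYR
89.87 MYR × 0.5637 = 50.659719 ELX
50.659719 ELX × 2.115 = 107.145305685 HVN
107.145305685 HVN × 0.9375 = 100.4487240796875 BRX
Net change: 100.4487240796875 − 100 = 0.4487240796875 BRX

0.44872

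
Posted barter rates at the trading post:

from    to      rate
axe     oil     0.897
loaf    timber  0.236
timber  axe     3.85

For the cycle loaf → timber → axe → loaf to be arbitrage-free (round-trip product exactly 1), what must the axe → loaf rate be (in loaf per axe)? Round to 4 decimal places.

Known legs of the cycle: 0.236 × 3.85 = 0.9086
For no arbitrage the full-cycle product must be 1, so the missing rate is 1 / 0.9086 ≈ 1.100594.

1.1006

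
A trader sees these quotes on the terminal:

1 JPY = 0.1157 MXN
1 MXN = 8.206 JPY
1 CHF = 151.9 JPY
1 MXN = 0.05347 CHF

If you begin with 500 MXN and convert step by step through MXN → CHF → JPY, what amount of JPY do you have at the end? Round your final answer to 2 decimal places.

4061.05

500 MXN × 0.05347 = 26.735 CHF
26.735 CHF × 151.9 = 4061.0465 JPY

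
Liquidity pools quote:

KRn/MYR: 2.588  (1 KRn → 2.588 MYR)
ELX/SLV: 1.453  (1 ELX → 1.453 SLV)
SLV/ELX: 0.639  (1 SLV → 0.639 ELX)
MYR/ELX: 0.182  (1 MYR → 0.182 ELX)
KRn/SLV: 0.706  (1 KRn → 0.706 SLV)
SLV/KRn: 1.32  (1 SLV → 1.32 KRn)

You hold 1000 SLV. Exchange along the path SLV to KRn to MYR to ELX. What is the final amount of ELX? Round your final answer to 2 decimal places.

621.74

1000 SLV × 1.32 = 1320 KRn
1320 KRn × 2.588 = 3416.16 MYR
3416.16 MYR × 0.182 = 621.74112 ELX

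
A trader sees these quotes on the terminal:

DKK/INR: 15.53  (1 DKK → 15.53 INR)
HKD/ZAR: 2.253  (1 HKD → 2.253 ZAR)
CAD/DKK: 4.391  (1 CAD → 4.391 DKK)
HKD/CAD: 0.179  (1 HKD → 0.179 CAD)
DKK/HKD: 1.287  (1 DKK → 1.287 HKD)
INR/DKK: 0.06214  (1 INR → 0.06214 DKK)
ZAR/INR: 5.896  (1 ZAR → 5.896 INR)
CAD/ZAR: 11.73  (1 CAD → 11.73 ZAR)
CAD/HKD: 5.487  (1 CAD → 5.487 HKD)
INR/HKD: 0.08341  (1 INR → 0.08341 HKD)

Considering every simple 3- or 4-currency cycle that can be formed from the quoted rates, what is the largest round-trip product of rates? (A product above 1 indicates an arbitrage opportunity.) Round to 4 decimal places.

1.1080

HKD→ZAR→INR→HKD: 2.253 × 5.896 × 0.08341 = 1.10799
HKD→ZAR→INR→DKK→HKD: 2.253 × 5.896 × 0.06214 × 1.287 = 1.06235
HKD→CAD→ZAR→INR→HKD: 0.179 × 11.73 × 5.896 × 0.08341 = 1.03259
HKD→CAD→DKK→INR→HKD: 0.179 × 4.391 × 15.53 × 0.08341 = 1.01814
HKD→CAD→DKK→HKD: 0.179 × 4.391 × 1.287 = 1.01157
Maximum is HKD→ZAR→INR→HKD at 1.1080; arbitrage exists.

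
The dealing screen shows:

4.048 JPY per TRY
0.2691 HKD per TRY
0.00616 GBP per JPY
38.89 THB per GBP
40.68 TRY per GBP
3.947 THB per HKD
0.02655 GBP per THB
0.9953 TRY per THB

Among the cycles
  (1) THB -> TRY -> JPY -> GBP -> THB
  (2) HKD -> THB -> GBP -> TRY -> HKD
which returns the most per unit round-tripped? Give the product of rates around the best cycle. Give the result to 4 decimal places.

1.1472

(1) 0.9953 × 4.048 × 0.00616 × 38.89 = 0.96519
(2) 3.947 × 0.02655 × 40.68 × 0.2691 = 1.14717
Highest is cycle (2) at 1.1472 (>1, arbitrage).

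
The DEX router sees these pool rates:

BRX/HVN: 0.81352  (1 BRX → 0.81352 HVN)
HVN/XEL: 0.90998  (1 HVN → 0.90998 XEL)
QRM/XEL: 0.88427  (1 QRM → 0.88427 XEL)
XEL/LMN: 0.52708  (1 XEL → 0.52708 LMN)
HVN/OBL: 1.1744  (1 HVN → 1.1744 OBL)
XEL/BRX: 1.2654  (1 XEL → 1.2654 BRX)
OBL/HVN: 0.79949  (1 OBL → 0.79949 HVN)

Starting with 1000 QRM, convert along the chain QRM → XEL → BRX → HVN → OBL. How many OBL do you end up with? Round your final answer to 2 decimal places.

1000 QRM × 0.88427 = 884.27 XEL
884.27 XEL × 1.2654 = 1118.955258 BRX
1118.955258 BRX × 0.81352 = 910.29248148816 HVN
910.29248148816 HVN × 1.1744 = 1069.047490259695104 OBL

1069.05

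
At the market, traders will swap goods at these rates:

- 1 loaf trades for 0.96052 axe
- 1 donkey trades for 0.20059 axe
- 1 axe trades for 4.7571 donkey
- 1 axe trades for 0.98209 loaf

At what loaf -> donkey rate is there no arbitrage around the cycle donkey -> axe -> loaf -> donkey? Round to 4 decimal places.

5.0762

Known legs of the cycle: 0.20059 × 0.98209 = 0.1969974331
For no arbitrage the full-cycle product must be 1, so the missing rate is 1 / 0.1969974331 ≈ 5.076208.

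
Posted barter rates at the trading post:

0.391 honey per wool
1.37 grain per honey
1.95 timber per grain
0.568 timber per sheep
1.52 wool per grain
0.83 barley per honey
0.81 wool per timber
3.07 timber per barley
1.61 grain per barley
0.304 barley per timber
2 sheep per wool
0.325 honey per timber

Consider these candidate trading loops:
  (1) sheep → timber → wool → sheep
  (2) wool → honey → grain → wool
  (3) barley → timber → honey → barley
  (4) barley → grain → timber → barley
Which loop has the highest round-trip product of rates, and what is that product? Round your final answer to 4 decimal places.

(1) 0.568 × 0.81 × 2 = 0.92016
(2) 0.391 × 1.37 × 1.52 = 0.81422
(3) 3.07 × 0.325 × 0.83 = 0.82813
(4) 1.61 × 1.95 × 0.304 = 0.95441
Highest is cycle (4) at 0.9544 (≤1, no arbitrage).

0.9544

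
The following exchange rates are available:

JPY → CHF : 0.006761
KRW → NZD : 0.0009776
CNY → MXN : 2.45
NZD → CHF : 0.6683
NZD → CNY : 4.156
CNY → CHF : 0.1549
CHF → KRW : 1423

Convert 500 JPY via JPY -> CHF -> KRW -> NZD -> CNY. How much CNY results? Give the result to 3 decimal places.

500 JPY × 0.006761 = 3.3805 CHF
3.3805 CHF × 1423 = 4810.4515 KRW
4810.4515 KRW × 0.0009776 = 4.7026973864 NZD
4.7026973864 NZD × 4.156 = 19.5444103378784 CNY

19.544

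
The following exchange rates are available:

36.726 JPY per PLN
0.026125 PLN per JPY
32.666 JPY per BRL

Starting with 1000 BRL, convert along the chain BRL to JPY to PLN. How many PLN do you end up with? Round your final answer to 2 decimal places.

853.40

1000 BRL × 32.666 = 32666 JPY
32666 JPY × 0.026125 = 853.39925 PLN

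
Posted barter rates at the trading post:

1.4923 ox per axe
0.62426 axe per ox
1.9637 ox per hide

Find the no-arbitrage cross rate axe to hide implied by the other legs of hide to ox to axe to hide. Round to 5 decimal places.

Known legs of the cycle: 1.9637 × 0.62426 = 1.225859362
For no arbitrage the full-cycle product must be 1, so the missing rate is 1 / 1.225859362 ≈ 0.8157543.

0.81575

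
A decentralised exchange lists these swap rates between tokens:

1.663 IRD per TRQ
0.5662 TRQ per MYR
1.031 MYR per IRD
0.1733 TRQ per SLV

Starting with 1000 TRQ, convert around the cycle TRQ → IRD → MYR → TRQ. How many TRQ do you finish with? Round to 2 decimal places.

970.78

1000 TRQ × 1.663 = 1663 IRD
1663 IRD × 1.031 = 1714.553 MYR
1714.553 MYR × 0.5662 = 970.7799086 TRQ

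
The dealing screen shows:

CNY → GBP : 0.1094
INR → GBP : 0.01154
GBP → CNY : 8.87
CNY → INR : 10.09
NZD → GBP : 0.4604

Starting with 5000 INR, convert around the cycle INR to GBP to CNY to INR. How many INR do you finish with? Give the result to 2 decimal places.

5164.05

5000 INR × 0.01154 = 57.7 GBP
57.7 GBP × 8.87 = 511.799 CNY
511.799 CNY × 10.09 = 5164.05191 INR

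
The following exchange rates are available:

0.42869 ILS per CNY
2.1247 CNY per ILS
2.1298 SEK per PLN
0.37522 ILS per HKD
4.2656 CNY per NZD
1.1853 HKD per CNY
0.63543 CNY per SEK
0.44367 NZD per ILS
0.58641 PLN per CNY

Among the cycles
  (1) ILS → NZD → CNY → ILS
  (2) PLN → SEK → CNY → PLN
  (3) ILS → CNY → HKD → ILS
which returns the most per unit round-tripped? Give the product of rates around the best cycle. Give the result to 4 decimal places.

0.9450

(1) 0.44367 × 4.2656 × 0.42869 = 0.81130
(2) 2.1298 × 0.63543 × 0.58641 = 0.79361
(3) 2.1247 × 1.1853 × 0.37522 = 0.94496
Highest is cycle (3) at 0.9450 (≤1, no arbitrage).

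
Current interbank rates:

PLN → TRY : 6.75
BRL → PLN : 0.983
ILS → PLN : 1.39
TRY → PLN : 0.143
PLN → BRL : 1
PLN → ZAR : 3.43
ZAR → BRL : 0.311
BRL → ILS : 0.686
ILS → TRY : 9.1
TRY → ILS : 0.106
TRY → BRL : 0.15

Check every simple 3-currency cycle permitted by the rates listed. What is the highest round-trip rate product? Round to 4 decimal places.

ZAR→BRL→PLN→ZAR: 0.311 × 0.983 × 3.43 = 1.04860
TRY→BRL→PLN→TRY: 0.15 × 0.983 × 6.75 = 0.99529
TRY→ILS→PLN→TRY: 0.106 × 1.39 × 6.75 = 0.99455
PLN→BRL→ILS→PLN: 1 × 0.686 × 1.39 = 0.95354
TRY→BRL→ILS→TRY: 0.15 × 0.686 × 9.1 = 0.93639
Maximum is ZAR→BRL→PLN→ZAR at 1.0486; arbitrage exists.

1.0486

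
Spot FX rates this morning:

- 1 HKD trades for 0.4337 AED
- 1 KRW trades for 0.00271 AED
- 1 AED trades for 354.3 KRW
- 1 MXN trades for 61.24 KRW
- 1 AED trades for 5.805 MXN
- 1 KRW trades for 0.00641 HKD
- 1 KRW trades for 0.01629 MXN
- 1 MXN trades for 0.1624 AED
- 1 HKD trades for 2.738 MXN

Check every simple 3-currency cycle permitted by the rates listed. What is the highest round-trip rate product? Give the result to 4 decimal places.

HKD→MXN→KRW→HKD: 2.738 × 61.24 × 0.00641 = 1.07480
HKD→AED→KRW→HKD: 0.4337 × 354.3 × 0.00641 = 0.98496
KRW→AED→MXN→KRW: 0.00271 × 5.805 × 61.24 = 0.96340
KRW→MXN→AED→KRW: 0.01629 × 0.1624 × 354.3 = 0.93730
Maximum is HKD→MXN→KRW→HKD at 1.0748; arbitrage exists.

1.0748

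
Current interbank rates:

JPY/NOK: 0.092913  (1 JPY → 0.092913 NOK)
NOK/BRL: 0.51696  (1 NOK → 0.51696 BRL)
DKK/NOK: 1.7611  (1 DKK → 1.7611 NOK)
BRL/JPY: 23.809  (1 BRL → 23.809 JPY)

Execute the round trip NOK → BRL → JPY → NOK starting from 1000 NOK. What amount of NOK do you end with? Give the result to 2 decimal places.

1000 NOK × 0.51696 = 516.96 BRL
516.96 BRL × 23.809 = 12308.30064 JPY
12308.30064 JPY × 0.092913 = 1143.60113736432 NOK

1143.60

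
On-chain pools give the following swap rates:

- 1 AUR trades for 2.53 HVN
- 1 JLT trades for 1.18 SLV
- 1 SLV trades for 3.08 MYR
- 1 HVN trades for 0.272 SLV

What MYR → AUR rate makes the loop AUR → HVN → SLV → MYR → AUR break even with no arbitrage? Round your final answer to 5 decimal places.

Known legs of the cycle: 2.53 × 0.272 × 3.08 = 2.1195328
For no arbitrage the full-cycle product must be 1, so the missing rate is 1 / 2.1195328 ≈ 0.4718021.

0.47180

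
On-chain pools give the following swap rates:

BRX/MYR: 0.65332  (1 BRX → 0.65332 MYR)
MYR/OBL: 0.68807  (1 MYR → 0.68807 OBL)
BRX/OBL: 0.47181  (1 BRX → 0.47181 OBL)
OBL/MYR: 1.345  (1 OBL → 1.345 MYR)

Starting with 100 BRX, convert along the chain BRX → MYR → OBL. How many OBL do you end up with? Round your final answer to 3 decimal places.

44.953

100 BRX × 0.65332 = 65.332 MYR
65.332 MYR × 0.68807 = 44.95298924 OBL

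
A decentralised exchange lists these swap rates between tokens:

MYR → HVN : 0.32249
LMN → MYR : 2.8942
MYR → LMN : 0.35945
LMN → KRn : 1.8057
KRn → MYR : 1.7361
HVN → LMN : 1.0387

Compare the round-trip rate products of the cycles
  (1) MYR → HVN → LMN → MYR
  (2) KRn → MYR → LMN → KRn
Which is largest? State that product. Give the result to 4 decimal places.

1.1268

(1) 0.32249 × 1.0387 × 2.8942 = 0.96947
(2) 1.7361 × 0.35945 × 1.8057 = 1.12683
Highest is cycle (2) at 1.1268 (>1, arbitrage).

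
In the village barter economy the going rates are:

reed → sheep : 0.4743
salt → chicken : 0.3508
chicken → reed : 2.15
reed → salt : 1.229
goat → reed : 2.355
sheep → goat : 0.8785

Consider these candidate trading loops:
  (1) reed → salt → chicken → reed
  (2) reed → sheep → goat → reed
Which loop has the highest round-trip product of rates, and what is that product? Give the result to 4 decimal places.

(1) 1.229 × 0.3508 × 2.15 = 0.92694
(2) 0.4743 × 0.8785 × 2.355 = 0.98126
Highest is cycle (2) at 0.9813 (≤1, no arbitrage).

0.9813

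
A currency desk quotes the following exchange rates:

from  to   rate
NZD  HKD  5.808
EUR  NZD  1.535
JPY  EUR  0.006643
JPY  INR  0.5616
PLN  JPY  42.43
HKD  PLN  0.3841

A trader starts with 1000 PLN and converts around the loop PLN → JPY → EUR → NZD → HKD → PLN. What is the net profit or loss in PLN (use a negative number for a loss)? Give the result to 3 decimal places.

-34.802

1000 PLN × 42.43 = 42430 JPY
42430 JPY × 0.006643 = 281.86249 EUR
281.86249 EUR × 1.535 = 432.65892215 NZD
432.65892215 NZD × 5.808 = 2512.8830198472 HKD
2512.8830198472 HKD × 0.3841 = 965.19836792330952 PLN
Net change: 965.19836792330952 − 1000 = -34.80163207669048 PLN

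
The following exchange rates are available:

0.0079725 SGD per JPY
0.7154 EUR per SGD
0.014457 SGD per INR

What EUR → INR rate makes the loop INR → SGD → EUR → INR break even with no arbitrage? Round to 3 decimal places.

96.688

Known legs of the cycle: 0.014457 × 0.7154 = 0.0103425378
For no arbitrage the full-cycle product must be 1, so the missing rate is 1 / 0.0103425378 ≈ 96.68807.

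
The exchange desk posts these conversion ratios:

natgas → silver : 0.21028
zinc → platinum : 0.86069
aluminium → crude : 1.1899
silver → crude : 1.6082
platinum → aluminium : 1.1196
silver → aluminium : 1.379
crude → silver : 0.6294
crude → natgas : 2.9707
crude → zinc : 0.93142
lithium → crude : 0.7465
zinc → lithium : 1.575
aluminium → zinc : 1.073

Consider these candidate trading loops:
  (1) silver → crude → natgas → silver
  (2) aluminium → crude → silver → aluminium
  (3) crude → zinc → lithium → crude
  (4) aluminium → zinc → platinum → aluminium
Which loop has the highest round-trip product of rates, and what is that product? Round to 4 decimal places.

(1) 1.6082 × 2.9707 × 0.21028 = 1.00461
(2) 1.1899 × 0.6294 × 1.379 = 1.03276
(3) 0.93142 × 1.575 × 0.7465 = 1.09511
(4) 1.073 × 0.86069 × 1.1196 = 1.03397
Highest is cycle (3) at 1.0951 (>1, arbitrage).

1.0951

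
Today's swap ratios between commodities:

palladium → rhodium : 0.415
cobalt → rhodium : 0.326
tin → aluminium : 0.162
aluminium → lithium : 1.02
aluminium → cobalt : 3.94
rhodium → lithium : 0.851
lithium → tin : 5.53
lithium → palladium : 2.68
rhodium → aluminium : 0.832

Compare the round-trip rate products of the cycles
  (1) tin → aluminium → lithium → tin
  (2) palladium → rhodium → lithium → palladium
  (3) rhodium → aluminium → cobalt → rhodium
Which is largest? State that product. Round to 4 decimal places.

1.0687

(1) 0.162 × 1.02 × 5.53 = 0.91378
(2) 0.415 × 0.851 × 2.68 = 0.94648
(3) 0.832 × 3.94 × 0.326 = 1.06865
Highest is cycle (3) at 1.0687 (>1, arbitrage).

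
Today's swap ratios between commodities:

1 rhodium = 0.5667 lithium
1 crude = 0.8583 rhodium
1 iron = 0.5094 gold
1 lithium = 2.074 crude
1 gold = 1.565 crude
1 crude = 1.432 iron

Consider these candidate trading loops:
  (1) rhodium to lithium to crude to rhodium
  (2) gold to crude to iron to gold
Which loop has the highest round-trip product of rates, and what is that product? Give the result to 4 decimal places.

(1) 0.5667 × 2.074 × 0.8583 = 1.00879
(2) 1.565 × 1.432 × 0.5094 = 1.14161
Highest is cycle (2) at 1.1416 (>1, arbitrage).

1.1416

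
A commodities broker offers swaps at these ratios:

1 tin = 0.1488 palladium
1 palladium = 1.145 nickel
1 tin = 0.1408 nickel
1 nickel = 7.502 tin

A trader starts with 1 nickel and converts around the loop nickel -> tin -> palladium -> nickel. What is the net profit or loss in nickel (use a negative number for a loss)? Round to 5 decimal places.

1 nickel × 7.502 = 7.502 tin
7.502 tin × 0.1488 = 1.1162976 palladium
1.1162976 palladium × 1.145 = 1.278160752 nickel
Net change: 1.278160752 − 1 = 0.278160752 nickel

0.27816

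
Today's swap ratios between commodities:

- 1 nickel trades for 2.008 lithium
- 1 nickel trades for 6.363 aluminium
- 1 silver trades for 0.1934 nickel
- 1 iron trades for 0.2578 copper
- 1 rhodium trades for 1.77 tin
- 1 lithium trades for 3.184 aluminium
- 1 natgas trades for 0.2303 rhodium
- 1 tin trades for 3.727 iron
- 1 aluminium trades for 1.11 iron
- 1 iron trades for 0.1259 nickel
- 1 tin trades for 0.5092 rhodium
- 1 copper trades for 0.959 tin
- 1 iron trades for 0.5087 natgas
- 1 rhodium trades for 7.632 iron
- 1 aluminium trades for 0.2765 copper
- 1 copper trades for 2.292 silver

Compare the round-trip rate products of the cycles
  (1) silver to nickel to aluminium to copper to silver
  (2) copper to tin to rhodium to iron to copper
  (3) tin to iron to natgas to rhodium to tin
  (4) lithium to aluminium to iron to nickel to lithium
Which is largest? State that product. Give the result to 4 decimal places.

0.9608

(1) 0.1934 × 6.363 × 0.2765 × 2.292 = 0.77988
(2) 0.959 × 0.5092 × 7.632 × 0.2578 = 0.96079
(3) 3.727 × 0.5087 × 0.2303 × 1.77 = 0.77284
(4) 3.184 × 1.11 × 0.1259 × 2.008 = 0.89348
Highest is cycle (2) at 0.9608 (≤1, no arbitrage).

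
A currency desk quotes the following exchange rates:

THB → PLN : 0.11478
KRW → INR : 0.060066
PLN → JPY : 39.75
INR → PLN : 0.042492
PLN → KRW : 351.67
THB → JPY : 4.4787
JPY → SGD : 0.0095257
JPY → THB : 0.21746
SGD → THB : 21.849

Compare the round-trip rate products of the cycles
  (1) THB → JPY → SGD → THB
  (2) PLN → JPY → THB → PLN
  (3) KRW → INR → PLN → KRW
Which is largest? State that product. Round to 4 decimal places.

(1) 4.4787 × 0.0095257 × 21.849 = 0.93214
(2) 39.75 × 0.21746 × 0.11478 = 0.99216
(3) 0.060066 × 0.042492 × 351.67 = 0.89758
Highest is cycle (2) at 0.9922 (≤1, no arbitrage).

0.9922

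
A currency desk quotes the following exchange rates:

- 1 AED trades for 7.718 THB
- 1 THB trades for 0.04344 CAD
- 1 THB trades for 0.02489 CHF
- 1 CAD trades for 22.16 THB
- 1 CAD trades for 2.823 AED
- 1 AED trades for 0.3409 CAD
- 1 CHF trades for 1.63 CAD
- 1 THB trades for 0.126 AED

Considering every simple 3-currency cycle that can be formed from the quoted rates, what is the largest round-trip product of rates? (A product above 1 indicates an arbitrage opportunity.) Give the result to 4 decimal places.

AED→CAD→THB→AED: 0.3409 × 22.16 × 0.126 = 0.95185
AED→THB→CAD→AED: 7.718 × 0.04344 × 2.823 = 0.94647
CHF→CAD→THB→CHF: 1.63 × 22.16 × 0.02489 = 0.89905
Maximum is AED→CAD→THB→AED at 0.9518; no arbitrage — every cycle loses value.

0.9518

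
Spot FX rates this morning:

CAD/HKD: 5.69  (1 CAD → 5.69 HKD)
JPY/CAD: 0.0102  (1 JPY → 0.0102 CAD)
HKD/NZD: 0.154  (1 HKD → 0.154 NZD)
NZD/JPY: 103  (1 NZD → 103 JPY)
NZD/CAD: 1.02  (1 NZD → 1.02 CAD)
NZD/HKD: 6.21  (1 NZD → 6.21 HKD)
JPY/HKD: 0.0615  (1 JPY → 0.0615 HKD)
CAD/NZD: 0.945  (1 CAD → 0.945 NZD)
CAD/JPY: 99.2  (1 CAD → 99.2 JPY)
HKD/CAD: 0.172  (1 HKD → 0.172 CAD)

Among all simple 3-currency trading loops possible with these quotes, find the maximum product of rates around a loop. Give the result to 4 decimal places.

JPY→HKD→CAD→JPY: 0.0615 × 0.172 × 99.2 = 1.04934
HKD→CAD→NZD→HKD: 0.172 × 0.945 × 6.21 = 1.00937
JPY→CAD→NZD→JPY: 0.0102 × 0.945 × 103 = 0.99282
JPY→HKD→NZD→JPY: 0.0615 × 0.154 × 103 = 0.97551
HKD→NZD→CAD→HKD: 0.154 × 1.02 × 5.69 = 0.89379
Maximum is JPY→HKD→CAD→JPY at 1.0493; arbitrage exists.

1.0493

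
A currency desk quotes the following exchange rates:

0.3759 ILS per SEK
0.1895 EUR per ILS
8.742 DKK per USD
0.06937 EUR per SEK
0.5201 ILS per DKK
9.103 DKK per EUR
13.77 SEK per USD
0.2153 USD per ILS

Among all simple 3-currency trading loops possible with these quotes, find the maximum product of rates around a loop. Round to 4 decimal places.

ILS→USD→SEK→ILS: 0.2153 × 13.77 × 0.3759 = 1.11442
ILS→USD→DKK→ILS: 0.2153 × 8.742 × 0.5201 = 0.97891
ILS→EUR→DKK→ILS: 0.1895 × 9.103 × 0.5201 = 0.89718
Maximum is ILS→USD→SEK→ILS at 1.1144; arbitrage exists.

1.1144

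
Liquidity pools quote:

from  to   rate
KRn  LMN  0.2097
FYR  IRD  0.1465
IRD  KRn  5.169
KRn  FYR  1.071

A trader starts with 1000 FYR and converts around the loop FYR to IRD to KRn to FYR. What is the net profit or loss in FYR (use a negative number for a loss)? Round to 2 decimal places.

-188.98

1000 FYR × 0.1465 = 146.5 IRD
146.5 IRD × 5.169 = 757.2585 KRn
757.2585 KRn × 1.071 = 811.0238535 FYR
Net change: 811.0238535 − 1000 = -188.9761465 FYR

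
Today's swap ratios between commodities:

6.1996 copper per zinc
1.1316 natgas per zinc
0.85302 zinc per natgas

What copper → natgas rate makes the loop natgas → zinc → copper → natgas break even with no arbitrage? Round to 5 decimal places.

0.18909

Known legs of the cycle: 0.85302 × 6.1996 = 5.288382792
For no arbitrage the full-cycle product must be 1, so the missing rate is 1 / 5.288382792 ≈ 0.1890937.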